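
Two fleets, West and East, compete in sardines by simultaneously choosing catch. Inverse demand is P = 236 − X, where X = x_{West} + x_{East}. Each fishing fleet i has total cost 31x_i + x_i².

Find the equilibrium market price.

154

Fishing fleet West's profit: π = x_{West}(236 − (x_{West} + x_{East})) − 31x_{West} − x_{West}².
∂π/∂x_{West} = 205 − 4x_{West} − x_{East} = 0, so x_{West} = 51.25 − 0.25x_{East}.
The game is symmetric, so in equilibrium x_{East} = x_{West}: the reaction function gives 1.25x_{West} = 51.25, hence x_{West} = 41.
Equilibrium price: P = 236 − 82 = 154.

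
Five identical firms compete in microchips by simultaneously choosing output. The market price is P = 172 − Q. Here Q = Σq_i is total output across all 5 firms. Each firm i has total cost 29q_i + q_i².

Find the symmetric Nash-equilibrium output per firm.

17.875

A representative firm's profit is π_i = q_i(172 − Q) − 29q_i − q_i², with Q = q_i + Σ_{j≠i} q_j.
First-order condition: 143 − 4q_i − Σ_{j≠i} q_j = 0.
With identical firms, set every q_j = q: then 143 − 4q − 4q = 0, i.e. q = 143/8 = 17.875.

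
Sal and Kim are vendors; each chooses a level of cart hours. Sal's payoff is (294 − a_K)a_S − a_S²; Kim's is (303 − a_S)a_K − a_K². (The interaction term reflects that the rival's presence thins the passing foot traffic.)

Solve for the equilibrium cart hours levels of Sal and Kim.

95, 104

Expanding Sal's payoff: 294a_S − a_Ka_S − a_S².
∂π/∂a_S = 294 − a_K − 2a_S = 0, so a_S = 147 − 0.5a_K.
Likewise for Kim: a_K = 151.5 − 0.5a_S.
Plugging a_K into Sal's best response: a_S = 147 − 0.5(151.5 − 0.5a_S) ⇒ 0.75a_S = 71.25, so a_S = 95.
Then a_K = 151.5 − 0.5·95 = 104.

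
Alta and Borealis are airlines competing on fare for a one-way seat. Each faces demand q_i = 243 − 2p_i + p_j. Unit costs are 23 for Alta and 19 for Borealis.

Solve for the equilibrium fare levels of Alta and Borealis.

Alta's profit: π = (p_{Alta} − 23)(243 − 2p_{Alta} + p_{Borealis}).
∂π/∂p_{Alta} = 289 − 4p_{Alta} + p_{Borealis} = 0 ⇒ p_{Alta} = 72.25 + 0.25p_{Borealis}.
Similarly p_{Borealis} = 70.25 + 0.25p_{Alta}.
Solving the two reaction functions simultaneously: (1 − (0.25)(0.25))p_{Alta} = 72.25 + 0.25·70.25, so 0.9375p_{Alta} = 89.8125 and p_{Alta} = 95.8.
Then p_{Borealis} = 70.25 + 0.25·95.8 = 94.2.

95.8, 94.2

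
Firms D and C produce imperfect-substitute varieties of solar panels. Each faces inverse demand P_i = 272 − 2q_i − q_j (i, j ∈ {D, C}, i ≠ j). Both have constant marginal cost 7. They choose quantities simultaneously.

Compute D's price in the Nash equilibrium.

113

Firm D's profit: π = q_D(272 − 2q_D − q_C) − 7q_D.
∂π/∂q_D = 265 − 4q_D − q_C = 0 ⇒ q_D = 66.25 − 0.25q_C.
The game is symmetric, so in equilibrium q_C = q_D: the reaction function gives 1.25q_D = 66.25, hence q_D = 53.
P_D = 272 − 2·53 − 53 = 113.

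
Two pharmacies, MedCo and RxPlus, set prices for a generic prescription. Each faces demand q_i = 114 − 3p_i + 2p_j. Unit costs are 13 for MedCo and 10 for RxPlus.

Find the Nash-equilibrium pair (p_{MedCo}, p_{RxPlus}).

MedCo's profit: π = (p_{MedCo} − 13)(114 − 3p_{MedCo} + 2p_{RxPlus}).
∂π/∂p_{MedCo} = 153 − 6p_{MedCo} + 2p_{RxPlus} = 0 ⇒ p_{MedCo} = 25.5 + (1/3)p_{RxPlus}.
Similarly p_{RxPlus} = 24 + (1/3)p_{MedCo}.
Substituting the second reaction function into the first: p_{MedCo} = 25.5 + (1/3)(24 + (1/3)p_{MedCo}), which gives (8/9)p_{MedCo} = 33.5 ⇒ p_{MedCo} = 37.6875.
Then p_{RxPlus} = 24 + (1/3)·37.6875 = 36.5625.

37.6875, 36.5625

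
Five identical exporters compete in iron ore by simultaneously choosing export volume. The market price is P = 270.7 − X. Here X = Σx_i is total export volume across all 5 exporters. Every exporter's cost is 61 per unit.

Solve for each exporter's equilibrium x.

34.95

A representative exporter's profit is π_i = x_i(270.7 − X) − 61x_i, with X = x_i + Σ_{j≠i} x_j.
First-order condition: 209.7 − 2x_i − Σ_{j≠i} x_j = 0.
Imposing symmetry (x_j = x for all j) turns Σ_{j≠i} x_j into 4x, so 209.7 = 6x and x = 34.95.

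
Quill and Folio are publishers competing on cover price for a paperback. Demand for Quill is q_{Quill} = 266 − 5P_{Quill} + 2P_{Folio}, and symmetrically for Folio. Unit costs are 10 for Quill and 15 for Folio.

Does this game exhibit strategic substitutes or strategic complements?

Quill's profit: π = (P_{Quill} − 10)(266 − 5P_{Quill} + 2P_{Folio}).
∂π/∂P_{Quill} = 316 − 10P_{Quill} + 2P_{Folio} = 0 ⇒ P_{Quill} = 31.6 + 0.2P_{Folio}.
The best-response slope dP_{Quill}/dP_{Folio} = 0.2 > 0: the reaction function is upward-sloping, so the choices are strategic complements.

strategic complements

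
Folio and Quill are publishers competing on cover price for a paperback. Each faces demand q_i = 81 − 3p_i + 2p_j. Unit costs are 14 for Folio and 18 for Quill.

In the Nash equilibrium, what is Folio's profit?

Folio's profit: π = (p_{Folio} − 14)(81 − 3p_{Folio} + 2p_{Quill}).
∂π/∂p_{Folio} = 123 − 6p_{Folio} + 2p_{Quill} = 0 ⇒ p_{Folio} = 20.5 + (1/3)p_{Quill}.
Similarly p_{Quill} = 22.5 + (1/3)p_{Folio}.
Plugging p_{Quill} into Folio's best response: p_{Folio} = 20.5 + (1/3)(22.5 + (1/3)p_{Folio}) ⇒ (8/9)p_{Folio} = 28, so p_{Folio} = 31.5.
Then p_{Quill} = 22.5 + (1/3)·31.5 = 33.
q_{Folio} = 81 − 3·31.5 + 2·33 = 52.5.
Profit = (31.5 − 14)·52.5 = 918.75.

918.75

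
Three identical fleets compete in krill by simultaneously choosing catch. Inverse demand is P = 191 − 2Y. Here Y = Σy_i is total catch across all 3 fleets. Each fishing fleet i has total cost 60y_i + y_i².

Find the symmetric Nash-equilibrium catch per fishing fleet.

13.1

A representative fishing fleet's profit is π_i = y_i(191 − 2Y) − 60y_i − y_i², with Y = y_i + Σ_{j≠i} y_j.
First-order condition: 131 − 6y_i − 2Σ_{j≠i} y_j = 0.
Imposing symmetry (y_j = y for all j) turns Σ_{j≠i} y_j into 2y, so 131 = 10y and y = 13.1.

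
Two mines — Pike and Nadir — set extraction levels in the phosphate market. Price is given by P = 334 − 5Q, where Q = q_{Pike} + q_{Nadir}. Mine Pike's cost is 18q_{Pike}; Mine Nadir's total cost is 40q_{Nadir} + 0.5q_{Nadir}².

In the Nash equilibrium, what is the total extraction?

39.6

Mine Pike's profit: π = q_{Pike}(334 − 5(q_{Pike} + q_{Nadir})) − 18q_{Pike}.
∂π/∂q_{Pike} = 316 − 10q_{Pike} − 5q_{Nadir} = 0, so q_{Pike} = 31.6 − 0.5q_{Nadir}.
For Nadir: ∂π/∂q_{Nadir} = 294 − 11q_{Nadir} − 5q_{Pike} = 0 ⇒ q_{Nadir} = 294/11 − (5/11)q_{Pike}.
Solving the two reaction functions simultaneously: (1 − (−0.5)(−5/11))q_{Pike} = 31.6 − 0.5·(294/11), so (17/22)q_{Pike} = 1003/55 and q_{Pike} = 23.6.
Then q_{Nadir} = 294/11 − (5/11)·23.6 = 16.
Total extraction: 23.6 + 16 = 39.6.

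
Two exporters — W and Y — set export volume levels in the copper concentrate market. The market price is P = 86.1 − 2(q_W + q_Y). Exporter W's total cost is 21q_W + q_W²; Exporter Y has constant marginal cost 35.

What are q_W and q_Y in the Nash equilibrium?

7.91, 8.82

Exporter W's profit: π = q_W(86.1 − 2(q_W + q_Y)) − 21q_W − q_W².
∂π/∂q_W = 65.1 − 6q_W − 2q_Y = 0, so q_W = 10.85 − (1/3)q_Y.
For Y: ∂π/∂q_Y = 51.1 − 4q_Y − 2q_W = 0 ⇒ q_Y = 12.775 − 0.5q_W.
Substituting the second reaction function into the first: q_W = 10.85 − (1/3)(12.775 − 0.5q_W), which gives (5/6)q_W = 791/120 ⇒ q_W = 7.91.
Then q_Y = 12.775 − 0.5·7.91 = 8.82.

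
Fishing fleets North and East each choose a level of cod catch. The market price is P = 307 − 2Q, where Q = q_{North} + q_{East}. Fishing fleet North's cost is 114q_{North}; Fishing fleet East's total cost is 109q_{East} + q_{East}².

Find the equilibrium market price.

190.2

Fishing fleet North's profit: π = q_{North}(307 − 2(q_{North} + q_{East})) − 114q_{North}.
∂π/∂q_{North} = 193 − 4q_{North} − 2q_{East} = 0, so q_{North} = 48.25 − 0.5q_{East}.
For East: ∂π/∂q_{East} = 198 − 6q_{East} − 2q_{North} = 0 ⇒ q_{East} = 33 − (1/3)q_{North}.
Plugging q_{East} into North's best response: q_{North} = 48.25 − 0.5(33 − (1/3)q_{North}) ⇒ (5/6)q_{North} = 31.75, so q_{North} = 38.1.
Then q_{East} = 33 − (1/3)·38.1 = 20.3.
Equilibrium price: P = 307 − 2·58.4 = 190.2.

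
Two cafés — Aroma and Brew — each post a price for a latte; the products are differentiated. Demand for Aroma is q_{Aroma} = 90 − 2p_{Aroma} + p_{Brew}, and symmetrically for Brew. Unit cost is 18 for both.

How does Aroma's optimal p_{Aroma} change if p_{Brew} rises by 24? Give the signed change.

6

Aroma's profit: π = (p_{Aroma} − 18)(90 − 2p_{Aroma} + p_{Brew}).
∂π/∂p_{Aroma} = 126 − 4p_{Aroma} + p_{Brew} = 0 ⇒ p_{Aroma} = 31.5 + 0.25p_{Brew}.
The reaction-function slope is 0.25, so a 24-unit rise in p_{Brew} moves p_{Aroma} by 0.25 × 24 = 6. Aroma's best response rises — the actions are strategic complements.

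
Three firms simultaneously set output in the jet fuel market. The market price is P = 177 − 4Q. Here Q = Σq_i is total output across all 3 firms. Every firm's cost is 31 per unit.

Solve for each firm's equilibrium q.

9.125

A representative firm's profit is π_i = q_i(177 − 4Q) − 31q_i, with Q = q_i + Σ_{j≠i} q_j.
First-order condition: 146 − 8q_i − 4Σ_{j≠i} q_j = 0.
In a symmetric equilibrium every firm chooses the same q, so Σ_{j≠i} q_j = 2q. The condition becomes 146 − 16q = 0, giving q = 146/16 = 9.125.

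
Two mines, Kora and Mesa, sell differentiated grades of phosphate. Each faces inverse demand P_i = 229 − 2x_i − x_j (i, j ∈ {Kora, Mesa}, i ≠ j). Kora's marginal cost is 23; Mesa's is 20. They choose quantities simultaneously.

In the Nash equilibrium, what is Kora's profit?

Mine Kora's profit: π = x_{Kora}(229 − 2x_{Kora} − x_{Mesa}) − 23x_{Kora}.
∂π/∂x_{Kora} = 206 − 4x_{Kora} − x_{Mesa} = 0 ⇒ x_{Kora} = 51.5 − 0.25x_{Mesa}.
Similarly x_{Mesa} = 52.25 − 0.25x_{Kora}.
Solving the two reaction functions simultaneously: (1 − (−0.25)(−0.25))x_{Kora} = 51.5 − 0.25·52.25, so 0.9375x_{Kora} = 38.4375 and x_{Kora} = 41.
Then x_{Mesa} = 52.25 − 0.25·41 = 42.
P_{Kora} = 229 − 2·41 − 42 = 105.
Profit = (105 − 23)·41 = 3362.

3362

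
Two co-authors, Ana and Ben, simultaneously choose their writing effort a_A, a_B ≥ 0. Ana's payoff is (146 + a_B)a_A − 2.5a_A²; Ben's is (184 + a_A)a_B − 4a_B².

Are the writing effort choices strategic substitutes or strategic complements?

Expanding Ana's payoff: 146a_A + a_Ba_A − 2.5a_A².
∂π/∂a_A = 146 + a_B − 5a_A = 0, so a_A = 29.2 + 0.2a_B.
The best-response slope da_A/da_B = 0.2 > 0: the reaction function is upward-sloping, so the choices are strategic complements.

strategic complements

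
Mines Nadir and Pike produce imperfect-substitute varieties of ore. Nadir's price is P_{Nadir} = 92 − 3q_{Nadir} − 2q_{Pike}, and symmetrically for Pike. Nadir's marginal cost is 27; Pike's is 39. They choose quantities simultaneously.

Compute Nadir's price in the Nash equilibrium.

53.625

Mine Nadir's profit: π = q_{Nadir}(92 − 3q_{Nadir} − 2q_{Pike}) − 27q_{Nadir}.
∂π/∂q_{Nadir} = 65 − 6q_{Nadir} − 2q_{Pike} = 0 ⇒ q_{Nadir} = 65/6 − (1/3)q_{Pike}.
Similarly q_{Pike} = 53/6 − (1/3)q_{Nadir}.
Plugging q_{Pike} into Nadir's best response: q_{Nadir} = 65/6 − (1/3)(53/6 − (1/3)q_{Nadir}) ⇒ (8/9)q_{Nadir} = 71/9, so q_{Nadir} = 8.875.
Then q_{Pike} = 53/6 − (1/3)·8.875 = 5.875.
P_{Nadir} = 92 − 3·8.875 − 2·5.875 = 53.625.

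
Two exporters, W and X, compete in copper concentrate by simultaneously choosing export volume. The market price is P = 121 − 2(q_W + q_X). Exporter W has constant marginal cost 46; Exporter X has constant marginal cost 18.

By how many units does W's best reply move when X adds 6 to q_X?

-3

Exporter W's profit: π = q_W(121 − 2(q_W + q_X)) − 46q_W.
∂π/∂q_W = 75 − 4q_W − 2q_X = 0, so q_W = 18.75 − 0.5q_X.
The reaction-function slope is −0.5, so a 6-unit rise in q_X moves q_W by −0.5 × 6 = −3. W's best response falls — the actions are strategic substitutes.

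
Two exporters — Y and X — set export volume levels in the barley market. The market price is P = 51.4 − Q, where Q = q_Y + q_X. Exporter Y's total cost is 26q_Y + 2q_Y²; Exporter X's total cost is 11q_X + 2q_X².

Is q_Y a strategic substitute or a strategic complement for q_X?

strategic substitutes

Exporter Y's profit: π = q_Y(51.4 − (q_Y + q_X)) − 26q_Y − 2q_Y².
∂π/∂q_Y = 25.4 − 6q_Y − q_X = 0, so q_Y = 127/30 − (1/6)q_X.
The best-response slope dq_Y/dq_X = −1/6 < 0: the reaction function is downward-sloping, so the choices are strategic substitutes.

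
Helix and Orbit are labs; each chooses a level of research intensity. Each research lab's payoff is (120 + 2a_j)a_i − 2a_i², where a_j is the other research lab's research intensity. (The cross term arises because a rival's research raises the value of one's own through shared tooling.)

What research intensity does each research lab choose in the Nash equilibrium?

60

Helix's payoff is (120 + 2a_O)a_H − 2a_H².
∂π/∂a_H = 120 + 2a_O − 4a_H = 0, so a_H = 30 + 0.5a_O.
By symmetry a_O = a_H; substituting into the reaction function, 0.5a_H = 30 and a_H = 60.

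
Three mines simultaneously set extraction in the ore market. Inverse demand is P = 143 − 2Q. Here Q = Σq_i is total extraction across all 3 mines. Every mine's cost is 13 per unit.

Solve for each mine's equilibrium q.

16.25

A representative mine's profit is π_i = q_i(143 − 2Q) − 13q_i, with Q = q_i + Σ_{j≠i} q_j.
First-order condition: 130 − 4q_i − 2Σ_{j≠i} q_j = 0.
With identical mines, set every q_j = q: then 130 − 4q − 4q = 0, i.e. q = 130/8 = 16.25.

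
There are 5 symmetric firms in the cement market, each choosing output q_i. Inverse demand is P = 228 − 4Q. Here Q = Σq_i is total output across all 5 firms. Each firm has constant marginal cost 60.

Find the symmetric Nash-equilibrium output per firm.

A representative firm's profit is π_i = q_i(228 − 4Q) − 60q_i, with Q = q_i + Σ_{j≠i} q_j.
First-order condition: 168 − 8q_i − 4Σ_{j≠i} q_j = 0.
Imposing symmetry (q_j = q for all j) turns Σ_{j≠i} q_j into 4q, so 168 = 24q and q = 7.

7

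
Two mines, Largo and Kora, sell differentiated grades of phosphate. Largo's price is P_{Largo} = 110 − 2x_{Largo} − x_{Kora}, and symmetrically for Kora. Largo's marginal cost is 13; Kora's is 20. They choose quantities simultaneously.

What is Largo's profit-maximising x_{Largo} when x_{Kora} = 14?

20.75

Mine Largo's profit: π = x_{Largo}(110 − 2x_{Largo} − x_{Kora}) − 13x_{Largo}.
∂π/∂x_{Largo} = 97 − 4x_{Largo} − x_{Kora} = 0 ⇒ x_{Largo} = 24.25 − 0.25x_{Kora}.
At x_{Kora} = 14: x_{Largo} = 24.25 − 0.25·14 = 20.75.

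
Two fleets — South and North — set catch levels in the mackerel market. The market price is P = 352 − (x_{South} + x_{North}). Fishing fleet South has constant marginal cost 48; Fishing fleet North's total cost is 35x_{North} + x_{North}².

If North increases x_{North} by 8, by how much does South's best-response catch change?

Fishing fleet South's profit: π = x_{South}(352 − (x_{South} + x_{North})) − 48x_{South}.
∂π/∂x_{South} = 304 − 2x_{South} − x_{North} = 0, so x_{South} = 152 − 0.5x_{North}.
The reaction-function slope is −0.5, so an 8-unit rise in x_{North} moves x_{South} by −0.5 × 8 = −4. South's best response falls — the actions are strategic substitutes.

-4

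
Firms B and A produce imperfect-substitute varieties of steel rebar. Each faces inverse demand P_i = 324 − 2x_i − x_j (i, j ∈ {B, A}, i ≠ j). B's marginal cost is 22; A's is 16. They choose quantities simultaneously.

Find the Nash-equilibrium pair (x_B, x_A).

Firm B's profit: π = x_B(324 − 2x_B − x_A) − 22x_B.
∂π/∂x_B = 302 − 4x_B − x_A = 0 ⇒ x_B = 75.5 − 0.25x_A.
Similarly x_A = 77 − 0.25x_B.
Solving the two reaction functions simultaneously: (1 − (−0.25)(−0.25))x_B = 75.5 − 0.25·77, so 0.9375x_B = 56.25 and x_B = 60.
Then x_A = 77 − 0.25·60 = 62.

60, 62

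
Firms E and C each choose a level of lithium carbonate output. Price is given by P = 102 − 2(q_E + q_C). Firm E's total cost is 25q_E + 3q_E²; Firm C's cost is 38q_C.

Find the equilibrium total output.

18.5

Firm E's profit: π = q_E(102 − 2(q_E + q_C)) − 25q_E − 3q_E².
∂π/∂q_E = 77 − 10q_E − 2q_C = 0, so q_E = 7.7 − 0.2q_C.
For C: ∂π/∂q_C = 64 − 4q_C − 2q_E = 0 ⇒ q_C = 16 − 0.5q_E.
Plugging q_C into E's best response: q_E = 7.7 − 0.2(16 − 0.5q_E) ⇒ 0.9q_E = 4.5, so q_E = 5.
Then q_C = 16 − 0.5·5 = 13.5.
Total output: 5 + 13.5 = 18.5.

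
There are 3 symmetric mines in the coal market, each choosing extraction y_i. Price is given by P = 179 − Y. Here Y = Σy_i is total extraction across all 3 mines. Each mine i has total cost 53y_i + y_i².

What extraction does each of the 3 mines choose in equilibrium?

A representative mine's profit is π_i = y_i(179 − Y) − 53y_i − y_i², with Y = y_i + Σ_{j≠i} y_j.
First-order condition: 126 − 4y_i − Σ_{j≠i} y_j = 0.
Imposing symmetry (y_j = y for all j) turns Σ_{j≠i} y_j into 2y, so 126 = 6y and y = 21.

21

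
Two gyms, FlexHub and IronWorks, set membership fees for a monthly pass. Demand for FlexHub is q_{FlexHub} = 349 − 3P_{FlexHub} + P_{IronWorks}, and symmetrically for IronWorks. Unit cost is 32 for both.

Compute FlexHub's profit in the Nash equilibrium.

9747

FlexHub's profit: π = (P_{FlexHub} − 32)(349 − 3P_{FlexHub} + P_{IronWorks}).
∂π/∂P_{FlexHub} = 445 − 6P_{FlexHub} + P_{IronWorks} = 0 ⇒ P_{FlexHub} = 445/6 + (1/6)P_{IronWorks}.
Setting P_{FlexHub} = P_{IronWorks} in the reaction function: P_{FlexHub} = 445/6 + (1/6)P_{FlexHub}, so P_{FlexHub} = (445/6) / (5/6) = 89.
q_{FlexHub} = 349 − 3·89 + 89 = 171.
Profit = (89 − 32)·171 = 9747.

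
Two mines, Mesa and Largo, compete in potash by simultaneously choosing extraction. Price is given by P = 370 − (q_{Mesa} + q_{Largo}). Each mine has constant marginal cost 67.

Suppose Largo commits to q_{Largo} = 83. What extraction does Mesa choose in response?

110

Mine Mesa's profit: π = q_{Mesa}(370 − (q_{Mesa} + q_{Largo})) − 67q_{Mesa}.
∂π/∂q_{Mesa} = 303 − 2q_{Mesa} − q_{Largo} = 0, so q_{Mesa} = 151.5 − 0.5q_{Largo}.
At q_{Largo} = 83: q_{Mesa} = 151.5 − 0.5·83 = 110.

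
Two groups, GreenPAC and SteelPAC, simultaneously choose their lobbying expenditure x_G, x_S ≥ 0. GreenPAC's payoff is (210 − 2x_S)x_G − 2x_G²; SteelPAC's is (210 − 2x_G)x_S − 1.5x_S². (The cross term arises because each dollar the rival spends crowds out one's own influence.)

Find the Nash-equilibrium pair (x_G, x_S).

Expanding GreenPAC's payoff: 210x_G − 2x_Sx_G − 2x_G².
∂π/∂x_G = 210 − 2x_S − 4x_G = 0, so x_G = 52.5 − 0.5x_S.
Likewise for SteelPAC: x_S = 70 − (2/3)x_G.
Solving the two reaction functions simultaneously: (1 − (−0.5)(−2/3))x_G = 52.5 − 0.5·70, so (2/3)x_G = 17.5 and x_G = 26.25.
Then x_S = 70 − (2/3)·26.25 = 52.5.

26.25, 52.5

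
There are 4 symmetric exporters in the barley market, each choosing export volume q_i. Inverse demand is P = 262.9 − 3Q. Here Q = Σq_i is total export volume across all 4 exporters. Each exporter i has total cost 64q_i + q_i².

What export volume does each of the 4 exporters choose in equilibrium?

11.7

A representative exporter's profit is π_i = q_i(262.9 − 3Q) − 64q_i − q_i², with Q = q_i + Σ_{j≠i} q_j.
First-order condition: 198.9 − 8q_i − 3Σ_{j≠i} q_j = 0.
With identical exporters, set every q_j = q: then 198.9 − 8q − 9q = 0, i.e. q = 198.9/17 = 11.7.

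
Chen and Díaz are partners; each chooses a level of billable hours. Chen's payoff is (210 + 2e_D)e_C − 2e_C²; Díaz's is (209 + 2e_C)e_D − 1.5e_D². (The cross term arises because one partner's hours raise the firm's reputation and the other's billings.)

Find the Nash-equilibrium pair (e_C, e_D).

131, 157

Expanding Chen's payoff: 210e_C + 2e_De_C − 2e_C².
∂π/∂e_C = 210 + 2e_D − 4e_C = 0, so e_C = 52.5 + 0.5e_D.
Likewise for Díaz: e_D = 209/3 + (2/3)e_C.
Plugging e_D into Chen's best response: e_C = 52.5 + 0.5(209/3 + (2/3)e_C) ⇒ (2/3)e_C = 262/3, so e_C = 131.
Then e_D = 209/3 + (2/3)·131 = 157.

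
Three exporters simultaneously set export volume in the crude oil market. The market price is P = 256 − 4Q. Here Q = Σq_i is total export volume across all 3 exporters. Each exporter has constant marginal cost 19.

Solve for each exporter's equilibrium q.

A representative exporter's profit is π_i = q_i(256 − 4Q) − 19q_i, with Q = q_i + Σ_{j≠i} q_j.
First-order condition: 237 − 8q_i − 4Σ_{j≠i} q_j = 0.
Imposing symmetry (q_j = q for all j) turns Σ_{j≠i} q_j into 2q, so 237 = 16q and q = 14.8125.

14.8125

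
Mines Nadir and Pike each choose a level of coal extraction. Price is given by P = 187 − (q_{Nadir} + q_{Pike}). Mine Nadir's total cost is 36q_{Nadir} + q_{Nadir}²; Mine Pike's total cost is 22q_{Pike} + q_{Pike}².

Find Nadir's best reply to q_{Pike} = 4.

36.75

Mine Nadir's profit: π = q_{Nadir}(187 − (q_{Nadir} + q_{Pike})) − 36q_{Nadir} − q_{Nadir}².
∂π/∂q_{Nadir} = 151 − 4q_{Nadir} − q_{Pike} = 0, so q_{Nadir} = 37.75 − 0.25q_{Pike}.
At q_{Pike} = 4: q_{Nadir} = 37.75 − 0.25·4 = 36.75.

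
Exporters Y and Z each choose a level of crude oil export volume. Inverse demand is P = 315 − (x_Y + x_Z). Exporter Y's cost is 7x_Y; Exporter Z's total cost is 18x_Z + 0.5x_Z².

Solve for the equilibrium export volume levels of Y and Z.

Exporter Y's profit: π = x_Y(315 − (x_Y + x_Z)) − 7x_Y.
∂π/∂x_Y = 308 − 2x_Y − x_Z = 0, so x_Y = 154 − 0.5x_Z.
For Z: ∂π/∂x_Z = 297 − 3x_Z − x_Y = 0 ⇒ x_Z = 99 − (1/3)x_Y.
Substituting the second reaction function into the first: x_Y = 154 − 0.5(99 − (1/3)x_Y), which gives (5/6)x_Y = 104.5 ⇒ x_Y = 125.4.
Then x_Z = 99 − (1/3)·125.4 = 57.2.

125.4, 57.2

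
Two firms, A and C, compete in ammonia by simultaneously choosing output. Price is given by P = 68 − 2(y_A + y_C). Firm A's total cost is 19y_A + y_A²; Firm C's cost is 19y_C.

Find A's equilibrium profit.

Firm A's profit: π = y_A(68 − 2(y_A + y_C)) − 19y_A − y_A².
∂π/∂y_A = 49 − 6y_A − 2y_C = 0, so y_A = 49/6 − (1/3)y_C.
For C: ∂π/∂y_C = 49 − 4y_C − 2y_A = 0 ⇒ y_C = 12.25 − 0.5y_A.
Plugging y_C into A's best response: y_A = 49/6 − (1/3)(12.25 − 0.5y_A) ⇒ (5/6)y_A = 49/12, so y_A = 4.9.
Then y_C = 12.25 − 0.5·4.9 = 9.8.
Price P = 68 − 2·14.7 = 38.6.
A's profit: (38.6 − 19)·4.9 − (4.9)² = 72.03.

72.03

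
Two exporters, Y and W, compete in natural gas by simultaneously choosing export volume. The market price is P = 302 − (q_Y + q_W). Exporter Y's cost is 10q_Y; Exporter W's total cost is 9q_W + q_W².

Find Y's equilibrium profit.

15625

Exporter Y's profit: π = q_Y(302 − (q_Y + q_W)) − 10q_Y.
∂π/∂q_Y = 292 − 2q_Y − q_W = 0, so q_Y = 146 − 0.5q_W.
For W: ∂π/∂q_W = 293 − 4q_W − q_Y = 0 ⇒ q_W = 73.25 − 0.25q_Y.
Substituting the second reaction function into the first: q_Y = 146 − 0.5(73.25 − 0.25q_Y), which gives 0.875q_Y = 109.375 ⇒ q_Y = 125.
Then q_W = 73.25 − 0.25·125 = 42.
Price P = 302 − 167 = 135.
Y's profit: (135 − 10)·125 = 15625.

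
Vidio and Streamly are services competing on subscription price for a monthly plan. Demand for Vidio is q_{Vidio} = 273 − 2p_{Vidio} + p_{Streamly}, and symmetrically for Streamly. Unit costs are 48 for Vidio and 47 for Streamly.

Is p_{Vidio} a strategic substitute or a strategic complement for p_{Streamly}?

strategic complements

Vidio's profit: π = (p_{Vidio} − 48)(273 − 2p_{Vidio} + p_{Streamly}).
∂π/∂p_{Vidio} = 369 − 4p_{Vidio} + p_{Streamly} = 0 ⇒ p_{Vidio} = 92.25 + 0.25p_{Streamly}.
The best-response slope dp_{Vidio}/dp_{Streamly} = 0.25 > 0: the reaction function is upward-sloping, so the choices are strategic complements.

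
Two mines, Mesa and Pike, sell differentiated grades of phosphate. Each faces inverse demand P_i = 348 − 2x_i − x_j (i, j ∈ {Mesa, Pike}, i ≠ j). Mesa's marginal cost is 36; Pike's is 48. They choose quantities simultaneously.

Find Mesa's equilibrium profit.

Mine Mesa's profit: π = x_{Mesa}(348 − 2x_{Mesa} − x_{Pike}) − 36x_{Mesa}.
∂π/∂x_{Mesa} = 312 − 4x_{Mesa} − x_{Pike} = 0 ⇒ x_{Mesa} = 78 − 0.25x_{Pike}.
Similarly x_{Pike} = 75 − 0.25x_{Mesa}.
Plugging x_{Pike} into Mesa's best response: x_{Mesa} = 78 − 0.25(75 − 0.25x_{Mesa}) ⇒ 0.9375x_{Mesa} = 59.25, so x_{Mesa} = 63.2.
Then x_{Pike} = 75 − 0.25·63.2 = 59.2.
P_{Mesa} = 348 − 2·63.2 − 59.2 = 162.4.
Profit = (162.4 − 36)·63.2 = 7988.48.

7988.48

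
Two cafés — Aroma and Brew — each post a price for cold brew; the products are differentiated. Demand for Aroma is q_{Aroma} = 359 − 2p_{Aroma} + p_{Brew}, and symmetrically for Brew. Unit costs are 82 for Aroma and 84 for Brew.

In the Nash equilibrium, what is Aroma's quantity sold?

Aroma's profit: π = (p_{Aroma} − 82)(359 − 2p_{Aroma} + p_{Brew}).
∂π/∂p_{Aroma} = 523 − 4p_{Aroma} + p_{Brew} = 0 ⇒ p_{Aroma} = 130.75 + 0.25p_{Brew}.
Similarly p_{Brew} = 131.75 + 0.25p_{Aroma}.
Plugging p_{Brew} into Aroma's best response: p_{Aroma} = 130.75 + 0.25(131.75 + 0.25p_{Aroma}) ⇒ 0.9375p_{Aroma} = 163.6875, so p_{Aroma} = 174.6.
Then p_{Brew} = 131.75 + 0.25·174.6 = 175.4.
q_{Aroma} = 359 − 2·174.6 + 175.4 = 185.2.

185.2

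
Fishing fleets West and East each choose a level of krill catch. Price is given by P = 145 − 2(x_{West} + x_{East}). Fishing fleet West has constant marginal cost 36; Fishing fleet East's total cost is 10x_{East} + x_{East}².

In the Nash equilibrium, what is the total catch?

35.3

Fishing fleet West's profit: π = x_{West}(145 − 2(x_{West} + x_{East})) − 36x_{West}.
∂π/∂x_{West} = 109 − 4x_{West} − 2x_{East} = 0, so x_{West} = 27.25 − 0.5x_{East}.
For East: ∂π/∂x_{East} = 135 − 6x_{East} − 2x_{West} = 0 ⇒ x_{East} = 22.5 − (1/3)x_{West}.
Solving the two reaction functions simultaneously: (1 − (−0.5)(−1/3))x_{West} = 27.25 − 0.5·22.5, so (5/6)x_{West} = 16 and x_{West} = 19.2.
Then x_{East} = 22.5 − (1/3)·19.2 = 16.1.
Total catch: 19.2 + 16.1 = 35.3.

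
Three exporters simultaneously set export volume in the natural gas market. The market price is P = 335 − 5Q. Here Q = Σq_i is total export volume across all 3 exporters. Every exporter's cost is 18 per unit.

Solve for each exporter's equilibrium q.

15.85

A representative exporter's profit is π_i = q_i(335 − 5Q) − 18q_i, with Q = q_i + Σ_{j≠i} q_j.
First-order condition: 317 − 10q_i − 5Σ_{j≠i} q_j = 0.
Imposing symmetry (q_j = q for all j) turns Σ_{j≠i} q_j into 2q, so 317 = 20q and q = 15.85.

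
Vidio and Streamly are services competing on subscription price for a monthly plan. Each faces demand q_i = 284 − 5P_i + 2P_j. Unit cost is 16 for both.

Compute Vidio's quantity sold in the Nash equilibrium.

Vidio's profit: π = (P_{Vidio} − 16)(284 − 5P_{Vidio} + 2P_{Streamly}).
∂π/∂P_{Vidio} = 364 − 10P_{Vidio} + 2P_{Streamly} = 0 ⇒ P_{Vidio} = 36.4 + 0.2P_{Streamly}.
By symmetry P_{Streamly} = P_{Vidio}; substituting into the reaction function, 0.8P_{Vidio} = 36.4 and P_{Vidio} = 45.5.
q_{Vidio} = 284 − 5·45.5 + 2·45.5 = 147.5.

147.5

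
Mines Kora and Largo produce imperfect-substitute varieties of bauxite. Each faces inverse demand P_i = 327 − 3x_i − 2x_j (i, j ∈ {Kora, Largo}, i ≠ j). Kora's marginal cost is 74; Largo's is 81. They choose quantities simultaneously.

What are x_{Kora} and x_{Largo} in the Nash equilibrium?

32.0625, 30.3125

Mine Kora's profit: π = x_{Kora}(327 − 3x_{Kora} − 2x_{Largo}) − 74x_{Kora}.
∂π/∂x_{Kora} = 253 − 6x_{Kora} − 2x_{Largo} = 0 ⇒ x_{Kora} = 253/6 − (1/3)x_{Largo}.
Similarly x_{Largo} = 41 − (1/3)x_{Kora}.
Plugging x_{Largo} into Kora's best response: x_{Kora} = 253/6 − (1/3)(41 − (1/3)x_{Kora}) ⇒ (8/9)x_{Kora} = 28.5, so x_{Kora} = 32.0625.
Then x_{Largo} = 41 − (1/3)·32.0625 = 30.3125.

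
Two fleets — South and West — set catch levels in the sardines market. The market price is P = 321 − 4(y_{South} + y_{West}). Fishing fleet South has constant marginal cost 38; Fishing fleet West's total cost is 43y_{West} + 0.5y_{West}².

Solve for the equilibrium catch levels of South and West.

Fishing fleet South's profit: π = y_{South}(321 − 4(y_{South} + y_{West})) − 38y_{South}.
∂π/∂y_{South} = 283 − 8y_{South} − 4y_{West} = 0, so y_{South} = 35.375 − 0.5y_{West}.
For West: ∂π/∂y_{West} = 278 − 9y_{West} − 4y_{South} = 0 ⇒ y_{West} = 278/9 − (4/9)y_{South}.
Substituting the second reaction function into the first: y_{South} = 35.375 − 0.5(278/9 − (4/9)y_{South}), which gives (7/9)y_{South} = 1435/72 ⇒ y_{South} = 25.625.
Then y_{West} = 278/9 − (4/9)·25.625 = 19.5.

25.625, 19.5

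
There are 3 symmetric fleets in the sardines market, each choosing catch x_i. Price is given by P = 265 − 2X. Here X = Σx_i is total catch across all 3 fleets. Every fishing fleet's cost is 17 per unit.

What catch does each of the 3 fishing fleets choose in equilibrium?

31

A representative fishing fleet's profit is π_i = x_i(265 − 2X) − 17x_i, with X = x_i + Σ_{j≠i} x_j.
First-order condition: 248 − 4x_i − 2Σ_{j≠i} x_j = 0.
In a symmetric equilibrium every fishing fleet chooses the same x, so Σ_{j≠i} x_j = 2x. The condition becomes 248 − 8x = 0, giving x = 248/8 = 31.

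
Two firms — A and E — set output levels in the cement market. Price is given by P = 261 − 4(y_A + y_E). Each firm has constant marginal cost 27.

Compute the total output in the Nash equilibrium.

Firm A's profit: π = y_A(261 − 4(y_A + y_E)) − 27y_A.
∂π/∂y_A = 234 − 8y_A − 4y_E = 0, so y_A = 29.25 − 0.5y_E.
Setting y_A = y_E in the reaction function: y_A = 29.25 − 0.5y_A, so y_A = 29.25 / 1.5 = 19.5.
Total output: 19.5 + 19.5 = 39.

39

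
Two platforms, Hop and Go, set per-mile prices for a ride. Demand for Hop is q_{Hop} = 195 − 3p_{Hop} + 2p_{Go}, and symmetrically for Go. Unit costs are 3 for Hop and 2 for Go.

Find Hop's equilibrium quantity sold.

143.4375

Hop's profit: π = (p_{Hop} − 3)(195 − 3p_{Hop} + 2p_{Go}).
∂π/∂p_{Hop} = 204 − 6p_{Hop} + 2p_{Go} = 0 ⇒ p_{Hop} = 34 + (1/3)p_{Go}.
Similarly p_{Go} = 33.5 + (1/3)p_{Hop}.
Substituting the second reaction function into the first: p_{Hop} = 34 + (1/3)(33.5 + (1/3)p_{Hop}), which gives (8/9)p_{Hop} = 271/6 ⇒ p_{Hop} = 50.8125.
Then p_{Go} = 33.5 + (1/3)·50.8125 = 50.4375.
q_{Hop} = 195 − 3·50.8125 + 2·50.4375 = 143.4375.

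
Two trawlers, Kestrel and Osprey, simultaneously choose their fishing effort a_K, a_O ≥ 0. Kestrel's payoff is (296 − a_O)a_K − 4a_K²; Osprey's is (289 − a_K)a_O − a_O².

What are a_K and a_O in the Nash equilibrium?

Expanding Kestrel's payoff: 296a_K − a_Oa_K − 4a_K².
∂π/∂a_K = 296 − a_O − 8a_K = 0, so a_K = 37 − 0.125a_O.
Likewise for Osprey: a_O = 144.5 − 0.5a_K.
Substituting the second reaction function into the first: a_K = 37 − 0.125(144.5 − 0.5a_K), which gives 0.9375a_K = 18.9375 ⇒ a_K = 20.2.
Then a_O = 144.5 − 0.5·20.2 = 134.4.

20.2, 134.4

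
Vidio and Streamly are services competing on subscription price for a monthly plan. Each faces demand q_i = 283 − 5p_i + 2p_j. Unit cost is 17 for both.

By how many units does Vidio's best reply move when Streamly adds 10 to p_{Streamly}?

Vidio's profit: π = (p_{Vidio} − 17)(283 − 5p_{Vidio} + 2p_{Streamly}).
∂π/∂p_{Vidio} = 368 − 10p_{Vidio} + 2p_{Streamly} = 0 ⇒ p_{Vidio} = 36.8 + 0.2p_{Streamly}.
The reaction-function slope is 0.2, so a 10-unit rise in p_{Streamly} moves p_{Vidio} by 0.2 × 10 = 2. Vidio's best response rises — the actions are strategic complements.

2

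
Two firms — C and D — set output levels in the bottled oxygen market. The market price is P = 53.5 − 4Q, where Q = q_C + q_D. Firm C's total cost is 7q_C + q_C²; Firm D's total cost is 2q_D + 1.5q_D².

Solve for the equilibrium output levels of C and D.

3.25, 3.5

Firm C's profit: π = q_C(53.5 − 4(q_C + q_D)) − 7q_C − q_C².
∂π/∂q_C = 46.5 − 10q_C − 4q_D = 0, so q_C = 4.65 − 0.4q_D.
For D: ∂π/∂q_D = 51.5 − 11q_D − 4q_C = 0 ⇒ q_D = 103/22 − (4/11)q_C.
Plugging q_D into C's best response: q_C = 4.65 − 0.4(103/22 − (4/11)q_C) ⇒ (47/55)q_C = 611/220, so q_C = 3.25.
Then q_D = 103/22 − (4/11)·3.25 = 3.5.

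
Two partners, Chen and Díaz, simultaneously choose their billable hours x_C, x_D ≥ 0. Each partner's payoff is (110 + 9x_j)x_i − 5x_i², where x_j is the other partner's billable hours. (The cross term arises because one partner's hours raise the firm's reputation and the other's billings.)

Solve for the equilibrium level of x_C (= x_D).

Chen's payoff is (110 + 9x_D)x_C − 5x_C².
∂π/∂x_C = 110 + 9x_D − 10x_C = 0, so x_C = 11 + 0.9x_D.
The game is symmetric, so in equilibrium x_D = x_C: the reaction function gives 0.1x_C = 11, hence x_C = 110.

110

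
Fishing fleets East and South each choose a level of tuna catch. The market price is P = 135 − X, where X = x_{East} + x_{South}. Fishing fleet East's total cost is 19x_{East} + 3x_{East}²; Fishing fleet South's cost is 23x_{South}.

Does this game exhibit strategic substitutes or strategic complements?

strategic substitutes

Fishing fleet East's profit: π = x_{East}(135 − (x_{East} + x_{South})) − 19x_{East} − 3x_{East}².
∂π/∂x_{East} = 116 − 8x_{East} − x_{South} = 0, so x_{East} = 14.5 − 0.125x_{South}.
The best-response slope dx_{East}/dx_{South} = −0.125 < 0: the reaction function is downward-sloping, so the choices are strategic substitutes.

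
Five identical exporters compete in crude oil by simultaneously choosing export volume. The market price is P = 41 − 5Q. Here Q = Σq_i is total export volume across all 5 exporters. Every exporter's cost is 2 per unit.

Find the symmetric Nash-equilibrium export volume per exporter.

1.3

A representative exporter's profit is π_i = q_i(41 − 5Q) − 2q_i, with Q = q_i + Σ_{j≠i} q_j.
First-order condition: 39 − 10q_i − 5Σ_{j≠i} q_j = 0.
In a symmetric equilibrium every exporter chooses the same q, so Σ_{j≠i} q_j = 4q. The condition becomes 39 − 30q = 0, giving q = 39/30 = 1.3.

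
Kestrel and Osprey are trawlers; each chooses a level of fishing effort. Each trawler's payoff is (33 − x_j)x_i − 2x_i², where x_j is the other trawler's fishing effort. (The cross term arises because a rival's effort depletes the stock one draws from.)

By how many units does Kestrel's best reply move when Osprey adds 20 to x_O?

Kestrel's payoff is (33 − x_O)x_K − 2x_K².
∂π/∂x_K = 33 − x_O − 4x_K = 0, so x_K = 8.25 − 0.25x_O.
The reaction-function slope is −0.25, so a 20-unit rise in x_O moves x_K by −0.25 × 20 = −5. Kestrel's best response falls — the actions are strategic substitutes.

-5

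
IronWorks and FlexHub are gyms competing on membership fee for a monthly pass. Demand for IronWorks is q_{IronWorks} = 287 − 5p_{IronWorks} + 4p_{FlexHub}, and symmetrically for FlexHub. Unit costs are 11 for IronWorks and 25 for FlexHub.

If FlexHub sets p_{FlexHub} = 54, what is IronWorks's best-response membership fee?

55.8

IronWorks's profit: π = (p_{IronWorks} − 11)(287 − 5p_{IronWorks} + 4p_{FlexHub}).
∂π/∂p_{IronWorks} = 342 − 10p_{IronWorks} + 4p_{FlexHub} = 0 ⇒ p_{IronWorks} = 34.2 + 0.4p_{FlexHub}.
At p_{FlexHub} = 54: p_{IronWorks} = 34.2 + 0.4·54 = 55.8.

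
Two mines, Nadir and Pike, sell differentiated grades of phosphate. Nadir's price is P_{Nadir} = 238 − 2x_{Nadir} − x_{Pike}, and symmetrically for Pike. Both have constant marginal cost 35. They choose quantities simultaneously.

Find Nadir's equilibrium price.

Mine Nadir's profit: π = x_{Nadir}(238 − 2x_{Nadir} − x_{Pike}) − 35x_{Nadir}.
∂π/∂x_{Nadir} = 203 − 4x_{Nadir} − x_{Pike} = 0 ⇒ x_{Nadir} = 50.75 − 0.25x_{Pike}.
Setting x_{Nadir} = x_{Pike} in the reaction function: x_{Nadir} = 50.75 − 0.25x_{Nadir}, so x_{Nadir} = 50.75 / 1.25 = 40.6.
P_{Nadir} = 238 − 2·40.6 − 40.6 = 116.2.

116.2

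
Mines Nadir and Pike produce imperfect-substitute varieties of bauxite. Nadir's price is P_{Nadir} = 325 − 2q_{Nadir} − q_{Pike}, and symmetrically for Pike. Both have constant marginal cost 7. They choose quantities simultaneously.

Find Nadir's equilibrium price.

Mine Nadir's profit: π = q_{Nadir}(325 − 2q_{Nadir} − q_{Pike}) − 7q_{Nadir}.
∂π/∂q_{Nadir} = 318 − 4q_{Nadir} − q_{Pike} = 0 ⇒ q_{Nadir} = 79.5 − 0.25q_{Pike}.
By symmetry q_{Pike} = q_{Nadir}; substituting into the reaction function, 1.25q_{Nadir} = 79.5 and q_{Nadir} = 63.6.
P_{Nadir} = 325 − 2·63.6 − 63.6 = 134.2.

134.2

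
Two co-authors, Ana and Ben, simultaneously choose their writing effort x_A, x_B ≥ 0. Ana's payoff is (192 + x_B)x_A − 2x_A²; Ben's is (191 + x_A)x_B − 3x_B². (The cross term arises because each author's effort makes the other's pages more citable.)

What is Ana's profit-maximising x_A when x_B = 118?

Expanding Ana's payoff: 192x_A + x_Bx_A − 2x_A².
∂π/∂x_A = 192 + x_B − 4x_A = 0, so x_A = 48 + 0.25x_B.
At x_B = 118: x_A = 48 + 0.25·118 = 77.5.

77.5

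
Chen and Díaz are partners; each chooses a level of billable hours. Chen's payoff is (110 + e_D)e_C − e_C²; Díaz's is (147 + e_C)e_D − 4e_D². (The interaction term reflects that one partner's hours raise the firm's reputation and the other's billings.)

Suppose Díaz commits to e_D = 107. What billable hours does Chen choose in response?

Expanding Chen's payoff: 110e_C + e_De_C − e_C².
∂π/∂e_C = 110 + e_D − 2e_C = 0, so e_C = 55 + 0.5e_D.
At e_D = 107: e_C = 55 + 0.5·107 = 108.5.

108.5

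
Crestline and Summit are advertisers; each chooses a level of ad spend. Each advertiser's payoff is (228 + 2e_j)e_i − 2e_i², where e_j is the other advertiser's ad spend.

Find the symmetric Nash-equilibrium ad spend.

114

Crestline's payoff is (228 + 2e_S)e_C − 2e_C².
∂π/∂e_C = 228 + 2e_S − 4e_C = 0, so e_C = 57 + 0.5e_S.
By symmetry e_S = e_C; substituting into the reaction function, 0.5e_C = 57 and e_C = 114.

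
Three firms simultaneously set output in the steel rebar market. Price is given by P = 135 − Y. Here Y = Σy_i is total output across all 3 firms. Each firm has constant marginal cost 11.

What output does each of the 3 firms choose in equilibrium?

31

A representative firm's profit is π_i = y_i(135 − Y) − 11y_i, with Y = y_i + Σ_{j≠i} y_j.
First-order condition: 124 − 2y_i − Σ_{j≠i} y_j = 0.
Imposing symmetry (y_j = y for all j) turns Σ_{j≠i} y_j into 2y, so 124 = 4y and y = 31.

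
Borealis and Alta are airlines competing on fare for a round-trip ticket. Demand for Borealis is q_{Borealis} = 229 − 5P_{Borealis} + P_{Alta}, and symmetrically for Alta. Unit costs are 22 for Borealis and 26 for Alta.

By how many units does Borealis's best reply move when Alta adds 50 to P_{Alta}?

Borealis's profit: π = (P_{Borealis} − 22)(229 − 5P_{Borealis} + P_{Alta}).
∂π/∂P_{Borealis} = 339 − 10P_{Borealis} + P_{Alta} = 0 ⇒ P_{Borealis} = 33.9 + 0.1P_{Alta}.
The reaction-function slope is 0.1, so a 50-unit rise in P_{Alta} moves P_{Borealis} by 0.1 × 50 = 5. Borealis's best response rises — the actions are strategic complements.

5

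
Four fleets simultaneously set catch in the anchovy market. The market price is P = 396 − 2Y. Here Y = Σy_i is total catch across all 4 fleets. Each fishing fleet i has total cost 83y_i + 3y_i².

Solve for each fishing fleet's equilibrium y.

A representative fishing fleet's profit is π_i = y_i(396 − 2Y) − 83y_i − 3y_i², with Y = y_i + Σ_{j≠i} y_j.
First-order condition: 313 − 10y_i − 2Σ_{j≠i} y_j = 0.
With identical fishing fleets, set every y_j = y: then 313 − 10y − 6y = 0, i.e. y = 313/16 = 19.5625.

19.5625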